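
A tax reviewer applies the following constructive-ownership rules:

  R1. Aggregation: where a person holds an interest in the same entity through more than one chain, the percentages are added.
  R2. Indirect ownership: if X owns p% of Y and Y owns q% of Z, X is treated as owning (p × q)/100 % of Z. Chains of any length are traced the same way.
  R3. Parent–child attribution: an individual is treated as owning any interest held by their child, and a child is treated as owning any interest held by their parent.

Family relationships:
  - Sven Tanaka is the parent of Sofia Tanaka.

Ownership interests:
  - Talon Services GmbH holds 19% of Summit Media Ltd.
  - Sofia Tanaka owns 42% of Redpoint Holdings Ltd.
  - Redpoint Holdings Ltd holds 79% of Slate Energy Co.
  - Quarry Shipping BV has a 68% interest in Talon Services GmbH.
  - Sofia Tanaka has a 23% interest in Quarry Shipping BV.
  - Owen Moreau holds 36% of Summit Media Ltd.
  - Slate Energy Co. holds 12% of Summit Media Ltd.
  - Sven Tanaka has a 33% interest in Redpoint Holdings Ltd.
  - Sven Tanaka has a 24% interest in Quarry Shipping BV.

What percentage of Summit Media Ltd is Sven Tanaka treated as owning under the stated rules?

By parent–child attribution (R3), Sven Tanaka is treated as also owning Sofia Tanaka's interest in Redpoint Holdings Ltd, giving 33% + 42% = 75%.
By parent–child attribution (R3), Sven Tanaka is treated as also owning Sofia Tanaka's interest in Quarry Shipping BV, giving 24% + 23% = 47%.
Chain via Redpoint Holdings Ltd → Slate Energy Co. (R2): 75% × 79% × 12% = 7.11% of Summit Media Ltd.
Chain via Quarry Shipping BV → Talon Services GmbH (R2): 47% × 68% × 19% = 6.0724% of Summit Media Ltd.
Aggregating (R1): 7.11% + 6.0724% = 13.1824%.

13.1824%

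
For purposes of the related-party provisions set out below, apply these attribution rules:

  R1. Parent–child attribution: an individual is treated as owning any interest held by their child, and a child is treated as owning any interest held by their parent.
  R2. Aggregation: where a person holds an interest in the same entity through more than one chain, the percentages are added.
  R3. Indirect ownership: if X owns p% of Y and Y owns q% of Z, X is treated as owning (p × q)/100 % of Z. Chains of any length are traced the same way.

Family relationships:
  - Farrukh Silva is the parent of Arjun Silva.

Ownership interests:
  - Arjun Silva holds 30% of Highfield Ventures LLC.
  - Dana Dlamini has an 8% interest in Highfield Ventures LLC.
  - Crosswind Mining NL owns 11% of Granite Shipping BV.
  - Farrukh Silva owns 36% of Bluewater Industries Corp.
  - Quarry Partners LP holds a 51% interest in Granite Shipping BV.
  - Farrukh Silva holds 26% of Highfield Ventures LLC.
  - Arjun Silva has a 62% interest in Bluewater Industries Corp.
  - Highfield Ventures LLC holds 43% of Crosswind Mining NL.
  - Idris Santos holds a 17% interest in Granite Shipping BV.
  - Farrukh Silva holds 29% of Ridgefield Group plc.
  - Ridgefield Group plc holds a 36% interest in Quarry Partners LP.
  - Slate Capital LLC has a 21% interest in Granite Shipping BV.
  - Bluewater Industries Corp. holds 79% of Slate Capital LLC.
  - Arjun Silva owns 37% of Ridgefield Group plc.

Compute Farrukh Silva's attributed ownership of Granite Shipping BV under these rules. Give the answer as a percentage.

31.0246%

By parent–child attribution (R1), Farrukh Silva is treated as also owning Arjun Silva's interest in Ridgefield Group plc, giving 29% + 37% = 66%.
By parent–child attribution (R1), Farrukh Silva is treated as also owning Arjun Silva's interest in Highfield Ventures LLC, giving 26% + 30% = 56%.
By parent–child attribution (R1), Farrukh Silva is treated as also owning Arjun Silva's interest in Bluewater Industries Corp, giving 36% + 62% = 98%.
Chain via Ridgefield Group plc → Quarry Partners LP (R3): 66% × 36% × 51% = 12.1176% of Granite Shipping BV.
Chain via Highfield Ventures LLC → Crosswind Mining NL (R3): 56% × 43% × 11% = 2.6488% of Granite Shipping BV.
Chain via Bluewater Industries Corp. → Slate Capital LLC (R3): 98% × 79% × 21% = 16.2582% of Granite Shipping BV.
Aggregating (R2): 12.1176% + 2.6488% + 16.2582% = 31.0246%.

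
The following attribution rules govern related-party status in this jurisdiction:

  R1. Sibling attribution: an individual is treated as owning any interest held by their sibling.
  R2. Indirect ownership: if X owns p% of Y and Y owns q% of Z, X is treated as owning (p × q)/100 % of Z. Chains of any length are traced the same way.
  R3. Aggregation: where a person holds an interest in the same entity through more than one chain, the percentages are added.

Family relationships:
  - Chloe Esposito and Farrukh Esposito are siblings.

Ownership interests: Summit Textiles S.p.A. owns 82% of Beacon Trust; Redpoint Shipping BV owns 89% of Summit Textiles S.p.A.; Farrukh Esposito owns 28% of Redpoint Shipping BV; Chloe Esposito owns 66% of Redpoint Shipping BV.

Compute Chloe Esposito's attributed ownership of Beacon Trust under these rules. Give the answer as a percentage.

68.6012%

By sibling attribution (R1), Chloe Esposito is treated as also owning Farrukh Esposito's interest in Redpoint Shipping BV, giving 66% + 28% = 94%.
Chain via Redpoint Shipping BV → Summit Textiles S.p.A. (R2): 94% × 89% × 82% = 68.6012% of Beacon Trust.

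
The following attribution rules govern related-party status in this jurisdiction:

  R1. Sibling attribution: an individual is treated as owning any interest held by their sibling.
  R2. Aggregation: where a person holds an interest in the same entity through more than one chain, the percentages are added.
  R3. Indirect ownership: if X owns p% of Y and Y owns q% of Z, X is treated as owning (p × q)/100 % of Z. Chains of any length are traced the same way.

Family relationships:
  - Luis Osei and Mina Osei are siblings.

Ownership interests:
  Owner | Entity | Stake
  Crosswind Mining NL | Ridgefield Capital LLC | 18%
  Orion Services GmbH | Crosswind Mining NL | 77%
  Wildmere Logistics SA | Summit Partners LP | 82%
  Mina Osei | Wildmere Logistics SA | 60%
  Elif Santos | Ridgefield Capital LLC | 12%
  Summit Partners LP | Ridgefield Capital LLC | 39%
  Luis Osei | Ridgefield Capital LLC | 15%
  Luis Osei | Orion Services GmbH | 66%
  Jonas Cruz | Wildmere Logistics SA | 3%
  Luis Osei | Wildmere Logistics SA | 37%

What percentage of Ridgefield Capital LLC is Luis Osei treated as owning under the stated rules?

By sibling attribution (R1), Luis Osei is treated as also owning Mina Osei's interest in Wildmere Logistics SA, giving 37% + 60% = 97%.
Chain via Orion Services GmbH → Crosswind Mining NL (R3): 66% × 77% × 18% = 9.1476% of Ridgefield Capital LLC.
Chain via Wildmere Logistics SA → Summit Partners LP (R3): 97% × 82% × 39% = 31.0206% of Ridgefield Capital LLC.
Direct interest in Ridgefield Capital LLC: 15%.
Aggregating (R2): 9.1476% + 31.0206% + 15% = 55.1682%.

55.1682%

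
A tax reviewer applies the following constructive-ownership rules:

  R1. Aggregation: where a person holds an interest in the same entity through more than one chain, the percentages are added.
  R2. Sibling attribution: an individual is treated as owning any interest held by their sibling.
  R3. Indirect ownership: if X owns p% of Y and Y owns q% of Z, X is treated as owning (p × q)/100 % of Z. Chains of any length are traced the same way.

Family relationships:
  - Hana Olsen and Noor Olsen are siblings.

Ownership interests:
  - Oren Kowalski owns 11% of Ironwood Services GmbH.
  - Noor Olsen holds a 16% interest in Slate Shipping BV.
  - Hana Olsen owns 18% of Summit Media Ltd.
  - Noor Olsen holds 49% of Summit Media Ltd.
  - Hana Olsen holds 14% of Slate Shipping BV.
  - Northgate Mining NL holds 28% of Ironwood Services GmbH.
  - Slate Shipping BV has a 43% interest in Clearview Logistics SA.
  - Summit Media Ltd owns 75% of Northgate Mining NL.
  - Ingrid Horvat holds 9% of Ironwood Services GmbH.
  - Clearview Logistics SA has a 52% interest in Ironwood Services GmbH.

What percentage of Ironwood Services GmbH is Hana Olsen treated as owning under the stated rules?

By sibling attribution (R2), Hana Olsen is treated as also owning Noor Olsen's interest in Slate Shipping BV, giving 14% + 16% = 30%.
By sibling attribution (R2), Hana Olsen is treated as also owning Noor Olsen's interest in Summit Media Ltd, giving 18% + 49% = 67%.
Chain via Slate Shipping BV → Clearview Logistics SA (R3): 30% × 43% × 52% = 6.708% of Ironwood Services GmbH.
Chain via Summit Media Ltd → Northgate Mining NL (R3): 67% × 75% × 28% = 14.07% of Ironwood Services GmbH.
Aggregating (R1): 6.708% + 14.07% = 20.778%.

20.778%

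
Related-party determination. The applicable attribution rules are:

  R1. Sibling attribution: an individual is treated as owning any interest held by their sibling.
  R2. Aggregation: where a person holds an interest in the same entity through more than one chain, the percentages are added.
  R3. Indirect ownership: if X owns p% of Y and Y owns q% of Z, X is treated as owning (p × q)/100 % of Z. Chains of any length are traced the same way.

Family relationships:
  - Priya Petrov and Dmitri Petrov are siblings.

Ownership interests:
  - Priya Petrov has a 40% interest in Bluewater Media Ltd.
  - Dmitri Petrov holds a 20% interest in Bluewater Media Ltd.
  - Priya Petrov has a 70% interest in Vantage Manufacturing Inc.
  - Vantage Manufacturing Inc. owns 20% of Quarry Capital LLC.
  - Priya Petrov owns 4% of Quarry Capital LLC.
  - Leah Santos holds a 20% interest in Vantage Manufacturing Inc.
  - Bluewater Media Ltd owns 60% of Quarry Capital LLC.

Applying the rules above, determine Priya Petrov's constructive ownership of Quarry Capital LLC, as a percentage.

By sibling attribution (R1), Priya Petrov is treated as also owning Dmitri Petrov's interest in Bluewater Media Ltd, giving 40% + 20% = 60%.
Chain via Vantage Manufacturing Inc. (R3): 70% × 20% = 14% of Quarry Capital LLC.
Chain via Bluewater Media Ltd (R3): 60% × 60% = 36% of Quarry Capital LLC.
Direct interest in Quarry Capital LLC: 4%.
Aggregating (R2): 14% + 36% + 4% = 54%.

54%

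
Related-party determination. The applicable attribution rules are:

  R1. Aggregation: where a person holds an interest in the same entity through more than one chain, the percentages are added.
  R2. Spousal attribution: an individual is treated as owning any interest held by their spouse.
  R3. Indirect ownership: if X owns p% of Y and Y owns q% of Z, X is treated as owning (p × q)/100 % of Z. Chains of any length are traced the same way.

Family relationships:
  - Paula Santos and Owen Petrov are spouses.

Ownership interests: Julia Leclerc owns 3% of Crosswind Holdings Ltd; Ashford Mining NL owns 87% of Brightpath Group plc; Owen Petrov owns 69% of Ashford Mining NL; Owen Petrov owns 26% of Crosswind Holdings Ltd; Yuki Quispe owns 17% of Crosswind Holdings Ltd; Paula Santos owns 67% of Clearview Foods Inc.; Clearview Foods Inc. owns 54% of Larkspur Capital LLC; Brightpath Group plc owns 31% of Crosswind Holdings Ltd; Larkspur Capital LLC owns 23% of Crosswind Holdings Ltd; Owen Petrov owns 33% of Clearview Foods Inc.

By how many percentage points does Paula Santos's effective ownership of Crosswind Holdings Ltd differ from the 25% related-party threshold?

By spousal attribution (R2), Paula Santos is treated as also owning Owen Petrov's interest in Clearview Foods Inc, giving 67% + 33% = 100%.
By spousal attribution (R2), Paula Santos is treated as owning Owen Petrov's 69% interest in Ashford Mining NL.
By spousal attribution (R2), Paula Santos is treated as owning Owen Petrov's 26% interest in Crosswind Holdings Ltd.
Chain via Clearview Foods Inc. → Larkspur Capital LLC (R3): 100% × 54% × 23% = 12.42% of Crosswind Holdings Ltd.
Chain via Ashford Mining NL → Brightpath Group plc (R3): 69% × 87% × 31% = 18.6093% of Crosswind Holdings Ltd.
Direct interest in Crosswind Holdings Ltd: 26%.
Aggregating (R1): 12.42% + 18.6093% + 26% = 57.0293%.
57.0293% exceeds the 25% threshold by 32.0293 percentage points.

32.0293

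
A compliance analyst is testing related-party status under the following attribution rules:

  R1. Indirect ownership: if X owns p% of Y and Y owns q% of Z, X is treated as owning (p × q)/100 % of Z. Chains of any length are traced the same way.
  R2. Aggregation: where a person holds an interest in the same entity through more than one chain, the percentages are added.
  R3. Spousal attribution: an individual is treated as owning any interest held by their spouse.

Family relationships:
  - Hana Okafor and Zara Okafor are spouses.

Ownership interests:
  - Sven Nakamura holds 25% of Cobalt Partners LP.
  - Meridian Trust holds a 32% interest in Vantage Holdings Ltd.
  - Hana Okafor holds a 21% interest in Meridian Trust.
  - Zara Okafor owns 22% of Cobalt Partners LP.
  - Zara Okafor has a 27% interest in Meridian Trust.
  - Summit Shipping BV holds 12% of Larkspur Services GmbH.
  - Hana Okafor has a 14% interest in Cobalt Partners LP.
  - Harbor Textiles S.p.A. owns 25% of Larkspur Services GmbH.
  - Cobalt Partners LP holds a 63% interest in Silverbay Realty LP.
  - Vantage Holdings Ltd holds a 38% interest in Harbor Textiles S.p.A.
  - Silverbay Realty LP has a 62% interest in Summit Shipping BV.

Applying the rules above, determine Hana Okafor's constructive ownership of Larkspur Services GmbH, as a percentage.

By spousal attribution (R3), Hana Okafor is treated as also owning Zara Okafor's interest in Cobalt Partners LP, giving 14% + 22% = 36%.
By spousal attribution (R3), Hana Okafor is treated as also owning Zara Okafor's interest in Meridian Trust, giving 21% + 27% = 48%.
Chain via Cobalt Partners LP → Silverbay Realty LP → Summit Shipping BV (R1): 36% × 63% × 62% × 12% = 1.687392% of Larkspur Services GmbH.
Chain via Meridian Trust → Vantage Holdings Ltd → Harbor Textiles S.p.A. (R1): 48% × 32% × 38% × 25% = 1.4592% of Larkspur Services GmbH.
Aggregating (R2): 1.687392% + 1.4592% = 3.146592%.

3.146592%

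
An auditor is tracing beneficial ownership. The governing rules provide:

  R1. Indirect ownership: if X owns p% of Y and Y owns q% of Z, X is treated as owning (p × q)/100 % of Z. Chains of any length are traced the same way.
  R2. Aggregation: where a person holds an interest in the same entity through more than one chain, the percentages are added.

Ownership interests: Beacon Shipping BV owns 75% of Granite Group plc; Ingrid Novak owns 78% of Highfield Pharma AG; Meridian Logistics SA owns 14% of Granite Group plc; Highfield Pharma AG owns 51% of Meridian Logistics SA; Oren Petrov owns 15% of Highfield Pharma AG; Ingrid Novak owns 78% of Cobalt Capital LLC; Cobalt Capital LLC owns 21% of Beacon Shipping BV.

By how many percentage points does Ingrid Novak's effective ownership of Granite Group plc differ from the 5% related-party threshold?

Chain via Highfield Pharma AG → Meridian Logistics SA (R1): 78% × 51% × 14% = 5.5692% of Granite Group plc.
Chain via Cobalt Capital LLC → Beacon Shipping BV (R1): 78% × 21% × 75% = 12.285% of Granite Group plc.
Aggregating (R2): 5.5692% + 12.285% = 17.8542%.
17.8542% exceeds the 5% threshold by 12.8542 percentage points.

12.8542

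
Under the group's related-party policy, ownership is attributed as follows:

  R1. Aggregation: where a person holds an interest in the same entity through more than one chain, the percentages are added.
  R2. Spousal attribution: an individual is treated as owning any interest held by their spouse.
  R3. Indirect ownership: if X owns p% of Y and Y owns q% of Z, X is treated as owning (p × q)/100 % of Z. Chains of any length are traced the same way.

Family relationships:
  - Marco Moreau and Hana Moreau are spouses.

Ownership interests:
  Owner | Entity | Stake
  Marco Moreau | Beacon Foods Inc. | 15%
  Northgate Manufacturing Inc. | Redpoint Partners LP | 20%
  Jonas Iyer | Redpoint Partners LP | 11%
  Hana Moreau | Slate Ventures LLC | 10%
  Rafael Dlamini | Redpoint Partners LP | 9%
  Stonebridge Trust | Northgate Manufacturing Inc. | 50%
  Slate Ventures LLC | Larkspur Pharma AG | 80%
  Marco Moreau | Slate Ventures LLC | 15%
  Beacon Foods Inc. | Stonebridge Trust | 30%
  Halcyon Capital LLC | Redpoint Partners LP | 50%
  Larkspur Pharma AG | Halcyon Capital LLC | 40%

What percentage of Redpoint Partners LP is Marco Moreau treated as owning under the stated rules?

By spousal attribution (R2), Marco Moreau is treated as also owning Hana Moreau's interest in Slate Ventures LLC, giving 15% + 10% = 25%.
Chain via Beacon Foods Inc. → Stonebridge Trust → Northgate Manufacturing Inc. (R3): 15% × 30% × 50% × 20% = 0.45% of Redpoint Partners LP.
Chain via Slate Ventures LLC → Larkspur Pharma AG → Halcyon Capital LLC (R3): 25% × 80% × 40% × 50% = 4% of Redpoint Partners LP.
Aggregating (R1): 0.45% + 4% = 4.45%.

4.45%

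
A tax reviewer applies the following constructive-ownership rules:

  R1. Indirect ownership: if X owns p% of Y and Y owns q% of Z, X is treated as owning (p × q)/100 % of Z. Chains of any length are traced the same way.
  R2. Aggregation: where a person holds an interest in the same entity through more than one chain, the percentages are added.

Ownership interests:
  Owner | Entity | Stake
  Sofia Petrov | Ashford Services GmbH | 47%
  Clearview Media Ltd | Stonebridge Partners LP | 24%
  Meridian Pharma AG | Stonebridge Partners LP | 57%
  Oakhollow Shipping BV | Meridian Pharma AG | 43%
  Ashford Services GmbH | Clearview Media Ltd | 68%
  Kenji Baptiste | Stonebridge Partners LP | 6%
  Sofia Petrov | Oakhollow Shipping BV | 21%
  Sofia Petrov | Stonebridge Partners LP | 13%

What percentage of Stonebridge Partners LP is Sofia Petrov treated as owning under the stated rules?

25.8175%

Chain via Oakhollow Shipping BV → Meridian Pharma AG (R1): 21% × 43% × 57% = 5.1471% of Stonebridge Partners LP.
Chain via Ashford Services GmbH → Clearview Media Ltd (R1): 47% × 68% × 24% = 7.6704% of Stonebridge Partners LP.
Direct interest in Stonebridge Partners LP: 13%.
Aggregating (R2): 5.1471% + 7.6704% + 13% = 25.8175%.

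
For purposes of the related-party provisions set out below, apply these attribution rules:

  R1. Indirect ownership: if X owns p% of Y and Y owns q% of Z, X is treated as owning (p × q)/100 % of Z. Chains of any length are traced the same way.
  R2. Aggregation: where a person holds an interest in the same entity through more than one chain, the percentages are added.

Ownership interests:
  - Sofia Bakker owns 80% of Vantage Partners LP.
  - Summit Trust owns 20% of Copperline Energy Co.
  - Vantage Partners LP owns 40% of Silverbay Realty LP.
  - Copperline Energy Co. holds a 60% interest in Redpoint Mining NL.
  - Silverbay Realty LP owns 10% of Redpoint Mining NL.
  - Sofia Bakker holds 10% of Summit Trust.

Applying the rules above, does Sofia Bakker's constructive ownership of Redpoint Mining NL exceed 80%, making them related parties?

No

Chain via Vantage Partners LP → Silverbay Realty LP (R1): 80% × 40% × 10% = 3.2% of Redpoint Mining NL.
Chain via Summit Trust → Copperline Energy Co. (R1): 10% × 20% × 60% = 1.2% of Redpoint Mining NL.
Aggregating (R2): 3.2% + 1.2% = 4.4%.
4.4% does not exceed the 80% threshold, so Sofia is not a related party to Redpoint Mining NL.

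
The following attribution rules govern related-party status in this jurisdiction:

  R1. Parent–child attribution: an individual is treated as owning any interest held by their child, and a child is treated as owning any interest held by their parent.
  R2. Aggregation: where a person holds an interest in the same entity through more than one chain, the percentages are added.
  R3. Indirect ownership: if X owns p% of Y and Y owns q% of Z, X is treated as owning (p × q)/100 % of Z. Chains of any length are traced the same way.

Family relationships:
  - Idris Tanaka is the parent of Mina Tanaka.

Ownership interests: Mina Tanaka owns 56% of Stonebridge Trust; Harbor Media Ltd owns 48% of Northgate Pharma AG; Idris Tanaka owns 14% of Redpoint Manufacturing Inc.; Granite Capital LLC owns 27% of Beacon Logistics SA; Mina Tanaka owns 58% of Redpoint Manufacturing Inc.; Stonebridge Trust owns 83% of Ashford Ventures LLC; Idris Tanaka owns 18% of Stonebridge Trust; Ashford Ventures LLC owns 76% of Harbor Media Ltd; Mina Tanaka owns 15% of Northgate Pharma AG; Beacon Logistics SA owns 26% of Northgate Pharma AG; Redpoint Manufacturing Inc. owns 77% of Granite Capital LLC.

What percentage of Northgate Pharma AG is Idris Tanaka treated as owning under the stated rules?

By parent–child attribution (R1), Idris Tanaka is treated as also owning Mina Tanaka's interest in Redpoint Manufacturing Inc, giving 14% + 58% = 72%.
By parent–child attribution (R1), Idris Tanaka is treated as also owning Mina Tanaka's interest in Stonebridge Trust, giving 18% + 56% = 74%.
By parent–child attribution (R1), Idris Tanaka is treated as owning Mina Tanaka's 15% interest in Northgate Pharma AG.
Chain via Redpoint Manufacturing Inc. → Granite Capital LLC → Beacon Logistics SA (R3): 72% × 77% × 27% × 26% = 3.891888% of Northgate Pharma AG.
Chain via Stonebridge Trust → Ashford Ventures LLC → Harbor Media Ltd (R3): 74% × 83% × 76% × 48% = 22.406016% of Northgate Pharma AG.
Direct interest in Northgate Pharma AG: 15%.
Aggregating (R2): 3.891888% + 22.406016% + 15% = 41.297904%.

41.297904%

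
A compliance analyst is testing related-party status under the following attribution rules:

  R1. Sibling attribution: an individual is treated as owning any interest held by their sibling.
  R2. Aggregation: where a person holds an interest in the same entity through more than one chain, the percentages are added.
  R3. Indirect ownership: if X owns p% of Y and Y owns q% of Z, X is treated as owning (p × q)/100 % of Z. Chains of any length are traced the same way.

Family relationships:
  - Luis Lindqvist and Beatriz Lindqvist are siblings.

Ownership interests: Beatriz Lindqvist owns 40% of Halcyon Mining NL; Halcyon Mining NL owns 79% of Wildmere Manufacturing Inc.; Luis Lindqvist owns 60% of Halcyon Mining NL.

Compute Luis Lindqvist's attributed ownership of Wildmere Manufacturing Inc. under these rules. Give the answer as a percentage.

By sibling attribution (R1), Luis Lindqvist is treated as also owning Beatriz Lindqvist's interest in Halcyon Mining NL, giving 60% + 40% = 100%.
Chain via Halcyon Mining NL (R3): 100% × 79% = 79% of Wildmere Manufacturing Inc.

79%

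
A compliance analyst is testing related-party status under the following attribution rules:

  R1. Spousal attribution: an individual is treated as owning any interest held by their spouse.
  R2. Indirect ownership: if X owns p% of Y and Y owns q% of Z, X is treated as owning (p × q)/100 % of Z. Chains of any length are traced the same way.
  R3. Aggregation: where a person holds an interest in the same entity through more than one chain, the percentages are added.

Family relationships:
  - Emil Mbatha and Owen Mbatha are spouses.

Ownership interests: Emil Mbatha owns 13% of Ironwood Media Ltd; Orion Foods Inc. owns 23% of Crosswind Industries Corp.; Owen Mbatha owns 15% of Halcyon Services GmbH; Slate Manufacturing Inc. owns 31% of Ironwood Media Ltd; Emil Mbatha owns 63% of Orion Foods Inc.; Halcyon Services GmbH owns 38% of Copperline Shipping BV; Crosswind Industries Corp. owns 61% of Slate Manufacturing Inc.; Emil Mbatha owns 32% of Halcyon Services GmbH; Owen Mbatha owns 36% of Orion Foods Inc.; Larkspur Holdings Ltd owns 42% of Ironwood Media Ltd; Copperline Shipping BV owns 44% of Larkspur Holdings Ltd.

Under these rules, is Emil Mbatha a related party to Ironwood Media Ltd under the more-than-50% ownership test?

No

By spousal attribution (R1), Emil Mbatha is treated as also owning Owen Mbatha's interest in Halcyon Services GmbH, giving 32% + 15% = 47%.
By spousal attribution (R1), Emil Mbatha is treated as also owning Owen Mbatha's interest in Orion Foods Inc, giving 63% + 36% = 99%.
Chain via Halcyon Services GmbH → Copperline Shipping BV → Larkspur Holdings Ltd (R2): 47% × 38% × 44% × 42% = 3.300528% of Ironwood Media Ltd.
Chain via Orion Foods Inc. → Crosswind Industries Corp. → Slate Manufacturing Inc. (R2): 99% × 23% × 61% × 31% = 4.305807% of Ironwood Media Ltd.
Direct interest in Ironwood Media Ltd: 13%.
Aggregating (R3): 3.300528% + 4.305807% + 13% = 20.606335%.
20.606335% does not exceed the 50% threshold, so Emil is not a related party to Ironwood Media Ltd.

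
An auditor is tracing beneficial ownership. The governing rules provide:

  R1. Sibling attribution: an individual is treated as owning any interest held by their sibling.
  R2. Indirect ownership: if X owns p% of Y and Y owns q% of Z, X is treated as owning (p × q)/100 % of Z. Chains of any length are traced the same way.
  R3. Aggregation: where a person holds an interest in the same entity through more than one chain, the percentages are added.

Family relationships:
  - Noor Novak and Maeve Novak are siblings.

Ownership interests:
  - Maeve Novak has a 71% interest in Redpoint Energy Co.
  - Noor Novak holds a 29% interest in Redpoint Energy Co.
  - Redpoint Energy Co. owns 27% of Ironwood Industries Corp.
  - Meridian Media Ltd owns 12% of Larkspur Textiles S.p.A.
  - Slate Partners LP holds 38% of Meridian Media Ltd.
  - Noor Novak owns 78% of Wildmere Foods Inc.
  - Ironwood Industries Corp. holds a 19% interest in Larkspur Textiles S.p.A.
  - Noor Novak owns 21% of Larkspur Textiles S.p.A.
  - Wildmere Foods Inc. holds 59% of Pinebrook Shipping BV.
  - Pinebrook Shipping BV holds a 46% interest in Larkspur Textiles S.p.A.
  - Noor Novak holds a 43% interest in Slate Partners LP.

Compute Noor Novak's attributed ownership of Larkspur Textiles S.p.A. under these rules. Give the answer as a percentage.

49.26%

By sibling attribution (R1), Noor Novak is treated as also owning Maeve Novak's interest in Redpoint Energy Co, giving 29% + 71% = 100%.
Chain via Slate Partners LP → Meridian Media Ltd (R2): 43% × 38% × 12% = 1.9608% of Larkspur Textiles S.p.A.
Chain via Wildmere Foods Inc. → Pinebrook Shipping BV (R2): 78% × 59% × 46% = 21.1692% of Larkspur Textiles S.p.A.
Chain via Redpoint Energy Co. → Ironwood Industries Corp. (R2): 100% × 27% × 19% = 5.13% of Larkspur Textiles S.p.A.
Direct interest in Larkspur Textiles S.p.A: 21%.
Aggregating (R3): 1.9608% + 21.1692% + 5.13% + 21% = 49.26%.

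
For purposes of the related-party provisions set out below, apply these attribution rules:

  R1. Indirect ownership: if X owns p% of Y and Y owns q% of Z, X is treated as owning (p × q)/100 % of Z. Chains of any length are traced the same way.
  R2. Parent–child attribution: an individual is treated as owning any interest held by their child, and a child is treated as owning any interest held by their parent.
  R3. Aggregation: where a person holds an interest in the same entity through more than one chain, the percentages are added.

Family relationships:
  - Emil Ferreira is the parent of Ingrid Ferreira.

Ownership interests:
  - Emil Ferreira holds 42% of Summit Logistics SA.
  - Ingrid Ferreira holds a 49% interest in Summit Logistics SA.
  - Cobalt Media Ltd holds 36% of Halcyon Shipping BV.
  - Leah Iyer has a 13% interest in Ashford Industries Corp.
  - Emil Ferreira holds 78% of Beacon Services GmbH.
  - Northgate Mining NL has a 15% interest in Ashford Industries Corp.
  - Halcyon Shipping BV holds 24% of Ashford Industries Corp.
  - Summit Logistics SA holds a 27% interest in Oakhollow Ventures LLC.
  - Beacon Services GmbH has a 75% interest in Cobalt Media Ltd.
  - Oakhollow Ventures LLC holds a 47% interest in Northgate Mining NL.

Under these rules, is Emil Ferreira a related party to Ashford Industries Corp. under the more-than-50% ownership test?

No

By parent–child attribution (R2), Emil Ferreira is treated as also owning Ingrid Ferreira's interest in Summit Logistics SA, giving 42% + 49% = 91%.
Chain via Beacon Services GmbH → Cobalt Media Ltd → Halcyon Shipping BV (R1): 78% × 75% × 36% × 24% = 5.0544% of Ashford Industries Corp.
Chain via Summit Logistics SA → Oakhollow Ventures LLC → Northgate Mining NL (R1): 91% × 27% × 47% × 15% = 1.732185% of Ashford Industries Corp.
Aggregating (R3): 5.0544% + 1.732185% = 6.786585%.
6.786585% does not exceed the 50% threshold, so Emil is not a related party to Ashford Industries Corp.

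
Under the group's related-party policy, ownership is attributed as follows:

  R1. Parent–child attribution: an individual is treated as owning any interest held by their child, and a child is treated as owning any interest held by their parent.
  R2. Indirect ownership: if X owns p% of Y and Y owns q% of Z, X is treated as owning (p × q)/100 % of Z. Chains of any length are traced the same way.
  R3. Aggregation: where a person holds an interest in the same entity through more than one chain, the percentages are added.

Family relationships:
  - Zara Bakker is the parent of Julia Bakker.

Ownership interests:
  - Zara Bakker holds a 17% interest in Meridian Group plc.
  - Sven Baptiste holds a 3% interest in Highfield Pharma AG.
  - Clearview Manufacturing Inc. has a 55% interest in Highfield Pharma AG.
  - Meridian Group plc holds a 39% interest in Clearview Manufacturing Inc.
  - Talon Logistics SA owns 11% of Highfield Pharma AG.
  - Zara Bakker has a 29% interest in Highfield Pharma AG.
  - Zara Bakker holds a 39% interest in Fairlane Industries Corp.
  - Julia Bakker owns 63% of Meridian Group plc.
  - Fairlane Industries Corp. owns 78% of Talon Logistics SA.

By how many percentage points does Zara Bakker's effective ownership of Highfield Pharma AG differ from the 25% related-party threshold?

24.5062

By parent–child attribution (R1), Zara Bakker is treated as also owning Julia Bakker's interest in Meridian Group plc, giving 17% + 63% = 80%.
Chain via Fairlane Industries Corp. → Talon Logistics SA (R2): 39% × 78% × 11% = 3.3462% of Highfield Pharma AG.
Chain via Meridian Group plc → Clearview Manufacturing Inc. (R2): 80% × 39% × 55% = 17.16% of Highfield Pharma AG.
Direct interest in Highfield Pharma AG: 29%.
Aggregating (R3): 3.3462% + 17.16% + 29% = 49.5062%.
49.5062% exceeds the 25% threshold by 24.5062 percentage points.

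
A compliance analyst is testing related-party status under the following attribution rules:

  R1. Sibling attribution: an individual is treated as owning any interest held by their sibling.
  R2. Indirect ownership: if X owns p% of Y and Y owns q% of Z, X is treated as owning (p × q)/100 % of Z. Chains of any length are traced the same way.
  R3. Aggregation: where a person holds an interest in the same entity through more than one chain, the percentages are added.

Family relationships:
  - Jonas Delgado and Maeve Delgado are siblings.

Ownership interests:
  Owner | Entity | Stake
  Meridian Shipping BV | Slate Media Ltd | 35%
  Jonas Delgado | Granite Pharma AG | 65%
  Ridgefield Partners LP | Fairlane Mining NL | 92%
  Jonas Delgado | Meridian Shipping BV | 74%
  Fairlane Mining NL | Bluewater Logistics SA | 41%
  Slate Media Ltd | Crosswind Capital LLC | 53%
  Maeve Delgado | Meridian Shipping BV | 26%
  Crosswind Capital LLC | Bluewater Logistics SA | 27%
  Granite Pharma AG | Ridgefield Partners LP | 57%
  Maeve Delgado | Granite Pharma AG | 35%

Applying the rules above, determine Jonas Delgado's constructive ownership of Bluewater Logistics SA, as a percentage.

By sibling attribution (R1), Jonas Delgado is treated as also owning Maeve Delgado's interest in Granite Pharma AG, giving 65% + 35% = 100%.
By sibling attribution (R1), Jonas Delgado is treated as also owning Maeve Delgado's interest in Meridian Shipping BV, giving 74% + 26% = 100%.
Chain via Granite Pharma AG → Ridgefield Partners LP → Fairlane Mining NL (R2): 100% × 57% × 92% × 41% = 21.5004% of Bluewater Logistics SA.
Chain via Meridian Shipping BV → Slate Media Ltd → Crosswind Capital LLC (R2): 100% × 35% × 53% × 27% = 5.0085% of Bluewater Logistics SA.
Aggregating (R3): 21.5004% + 5.0085% = 26.5089%.

26.5089%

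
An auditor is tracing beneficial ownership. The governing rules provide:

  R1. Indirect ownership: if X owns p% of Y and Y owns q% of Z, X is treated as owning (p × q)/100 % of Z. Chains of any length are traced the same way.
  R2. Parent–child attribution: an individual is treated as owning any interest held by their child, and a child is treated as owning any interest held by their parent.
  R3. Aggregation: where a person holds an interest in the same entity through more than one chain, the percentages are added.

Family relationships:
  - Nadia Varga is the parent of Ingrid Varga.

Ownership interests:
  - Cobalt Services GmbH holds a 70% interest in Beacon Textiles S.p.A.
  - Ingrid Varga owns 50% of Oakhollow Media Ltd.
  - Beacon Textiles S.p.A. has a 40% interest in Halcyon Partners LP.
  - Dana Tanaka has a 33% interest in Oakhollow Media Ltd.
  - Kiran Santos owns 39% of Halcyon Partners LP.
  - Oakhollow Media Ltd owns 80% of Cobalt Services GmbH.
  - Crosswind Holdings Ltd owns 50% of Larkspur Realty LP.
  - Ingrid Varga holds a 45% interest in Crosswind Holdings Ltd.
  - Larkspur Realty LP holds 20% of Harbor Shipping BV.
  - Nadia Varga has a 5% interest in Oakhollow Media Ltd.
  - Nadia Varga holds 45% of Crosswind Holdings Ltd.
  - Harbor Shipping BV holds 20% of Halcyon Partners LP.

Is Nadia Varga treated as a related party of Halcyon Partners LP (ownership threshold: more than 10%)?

By parent–child attribution (R2), Nadia Varga is treated as also owning Ingrid Varga's interest in Crosswind Holdings Ltd, giving 45% + 45% = 90%.
By parent–child attribution (R2), Nadia Varga is treated as also owning Ingrid Varga's interest in Oakhollow Media Ltd, giving 5% + 50% = 55%.
Chain via Crosswind Holdings Ltd → Larkspur Realty LP → Harbor Shipping BV (R1): 90% × 50% × 20% × 20% = 1.8% of Halcyon Partners LP.
Chain via Oakhollow Media Ltd → Cobalt Services GmbH → Beacon Textiles S.p.A. (R1): 55% × 80% × 70% × 40% = 12.32% of Halcyon Partners LP.
Aggregating (R3): 1.8% + 12.32% = 14.12%.
14.12% exceeds the 10% threshold, so Nadia is a related party to Halcyon Partners LP.

Yes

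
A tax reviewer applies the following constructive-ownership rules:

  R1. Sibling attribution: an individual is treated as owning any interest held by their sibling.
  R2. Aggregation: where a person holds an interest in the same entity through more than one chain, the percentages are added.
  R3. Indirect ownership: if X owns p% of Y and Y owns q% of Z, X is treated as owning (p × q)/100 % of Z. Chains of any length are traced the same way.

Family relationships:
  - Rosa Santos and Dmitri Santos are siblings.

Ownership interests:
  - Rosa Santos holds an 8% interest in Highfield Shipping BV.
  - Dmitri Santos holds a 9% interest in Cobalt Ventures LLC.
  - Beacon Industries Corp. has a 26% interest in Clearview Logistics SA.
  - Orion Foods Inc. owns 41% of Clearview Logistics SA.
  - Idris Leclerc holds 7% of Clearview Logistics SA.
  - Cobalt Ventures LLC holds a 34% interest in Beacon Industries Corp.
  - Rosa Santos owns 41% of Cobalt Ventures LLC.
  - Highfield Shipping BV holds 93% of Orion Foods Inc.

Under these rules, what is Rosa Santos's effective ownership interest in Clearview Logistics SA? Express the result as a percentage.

7.4704%

By sibling attribution (R1), Rosa Santos is treated as also owning Dmitri Santos's interest in Cobalt Ventures LLC, giving 41% + 9% = 50%.
Chain via Cobalt Ventures LLC → Beacon Industries Corp. (R3): 50% × 34% × 26% = 4.42% of Clearview Logistics SA.
Chain via Highfield Shipping BV → Orion Foods Inc. (R3): 8% × 93% × 41% = 3.0504% of Clearview Logistics SA.
Aggregating (R2): 4.42% + 3.0504% = 7.4704%.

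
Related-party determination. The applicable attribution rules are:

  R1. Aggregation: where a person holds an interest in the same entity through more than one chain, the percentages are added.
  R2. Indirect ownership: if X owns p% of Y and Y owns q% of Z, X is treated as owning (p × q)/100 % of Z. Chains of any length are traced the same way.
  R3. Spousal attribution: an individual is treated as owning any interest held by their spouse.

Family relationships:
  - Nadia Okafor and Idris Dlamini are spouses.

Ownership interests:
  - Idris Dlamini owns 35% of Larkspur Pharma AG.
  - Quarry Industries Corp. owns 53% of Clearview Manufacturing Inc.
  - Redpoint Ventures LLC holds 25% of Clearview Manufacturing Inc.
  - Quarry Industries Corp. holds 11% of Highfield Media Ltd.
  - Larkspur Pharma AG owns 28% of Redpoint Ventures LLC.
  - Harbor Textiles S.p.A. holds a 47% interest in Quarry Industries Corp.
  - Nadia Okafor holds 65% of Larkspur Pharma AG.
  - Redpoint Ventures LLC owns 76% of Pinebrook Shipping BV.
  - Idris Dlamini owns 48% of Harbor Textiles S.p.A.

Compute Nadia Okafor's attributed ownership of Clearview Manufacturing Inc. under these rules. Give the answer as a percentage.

By spousal attribution (R3), Nadia Okafor is treated as also owning Idris Dlamini's interest in Larkspur Pharma AG, giving 65% + 35% = 100%.
By spousal attribution (R3), Nadia Okafor is treated as owning Idris Dlamini's 48% interest in Harbor Textiles S.p.A.
Chain via Larkspur Pharma AG → Redpoint Ventures LLC (R2): 100% × 28% × 25% = 7% of Clearview Manufacturing Inc.
Chain via Harbor Textiles S.p.A. → Quarry Industries Corp. (R2): 48% × 47% × 53% = 11.9568% of Clearview Manufacturing Inc.
Aggregating (R1): 7% + 11.9568% = 18.9568%.

18.9568%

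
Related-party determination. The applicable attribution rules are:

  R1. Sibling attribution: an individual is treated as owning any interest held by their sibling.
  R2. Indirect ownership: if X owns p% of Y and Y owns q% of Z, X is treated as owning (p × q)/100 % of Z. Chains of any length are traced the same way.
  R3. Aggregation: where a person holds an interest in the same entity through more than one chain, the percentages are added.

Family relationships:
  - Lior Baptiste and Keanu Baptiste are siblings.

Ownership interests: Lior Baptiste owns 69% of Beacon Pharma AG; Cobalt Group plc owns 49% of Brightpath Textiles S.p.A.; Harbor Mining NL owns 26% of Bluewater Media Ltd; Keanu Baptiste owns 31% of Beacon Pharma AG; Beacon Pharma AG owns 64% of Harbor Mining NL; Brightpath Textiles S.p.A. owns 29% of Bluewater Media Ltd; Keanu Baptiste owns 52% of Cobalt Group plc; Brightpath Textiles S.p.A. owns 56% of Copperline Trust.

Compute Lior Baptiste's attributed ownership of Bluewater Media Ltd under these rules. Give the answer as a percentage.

By sibling attribution (R1), Lior Baptiste is treated as also owning Keanu Baptiste's interest in Beacon Pharma AG, giving 69% + 31% = 100%.
By sibling attribution (R1), Lior Baptiste is treated as owning Keanu Baptiste's 52% interest in Cobalt Group plc.
Chain via Beacon Pharma AG → Harbor Mining NL (R2): 100% × 64% × 26% = 16.64% of Bluewater Media Ltd.
Chain via Cobalt Group plc → Brightpath Textiles S.p.A. (R2): 52% × 49% × 29% = 7.3892% of Bluewater Media Ltd.
Aggregating (R3): 16.64% + 7.3892% = 24.0292%.

24.0292%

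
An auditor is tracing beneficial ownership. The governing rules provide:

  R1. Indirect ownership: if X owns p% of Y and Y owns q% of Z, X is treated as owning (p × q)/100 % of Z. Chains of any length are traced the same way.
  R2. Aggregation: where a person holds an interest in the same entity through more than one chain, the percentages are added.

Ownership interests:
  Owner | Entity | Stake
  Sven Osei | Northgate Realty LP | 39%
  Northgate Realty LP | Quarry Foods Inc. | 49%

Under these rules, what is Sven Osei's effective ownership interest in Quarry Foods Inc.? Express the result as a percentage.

19.11%

Chain via Northgate Realty LP (R1): 39% × 49% = 19.11% of Quarry Foods Inc.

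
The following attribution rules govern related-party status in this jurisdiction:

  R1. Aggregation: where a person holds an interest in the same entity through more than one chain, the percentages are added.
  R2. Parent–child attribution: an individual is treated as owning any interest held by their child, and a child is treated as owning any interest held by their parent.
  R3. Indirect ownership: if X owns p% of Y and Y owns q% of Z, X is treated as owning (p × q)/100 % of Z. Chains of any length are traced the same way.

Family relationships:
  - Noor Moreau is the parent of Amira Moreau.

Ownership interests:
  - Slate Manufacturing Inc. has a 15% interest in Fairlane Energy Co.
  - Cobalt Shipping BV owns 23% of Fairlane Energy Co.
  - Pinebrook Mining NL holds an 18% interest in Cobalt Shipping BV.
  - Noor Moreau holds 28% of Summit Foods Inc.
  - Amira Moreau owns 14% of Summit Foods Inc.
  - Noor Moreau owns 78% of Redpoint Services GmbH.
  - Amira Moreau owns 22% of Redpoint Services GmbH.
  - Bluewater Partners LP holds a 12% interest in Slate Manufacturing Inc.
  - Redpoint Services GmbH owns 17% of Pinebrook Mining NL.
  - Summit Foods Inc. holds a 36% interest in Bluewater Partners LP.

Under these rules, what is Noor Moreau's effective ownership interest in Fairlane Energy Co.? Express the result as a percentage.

By parent–child attribution (R2), Noor Moreau is treated as also owning Amira Moreau's interest in Summit Foods Inc, giving 28% + 14% = 42%.
By parent–child attribution (R2), Noor Moreau is treated as also owning Amira Moreau's interest in Redpoint Services GmbH, giving 78% + 22% = 100%.
Chain via Summit Foods Inc. → Bluewater Partners LP → Slate Manufacturing Inc. (R3): 42% × 36% × 12% × 15% = 0.27216% of Fairlane Energy Co.
Chain via Redpoint Services GmbH → Pinebrook Mining NL → Cobalt Shipping BV (R3): 100% × 17% × 18% × 23% = 0.7038% of Fairlane Energy Co.
Aggregating (R1): 0.27216% + 0.7038% = 0.97596%.

0.97596%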